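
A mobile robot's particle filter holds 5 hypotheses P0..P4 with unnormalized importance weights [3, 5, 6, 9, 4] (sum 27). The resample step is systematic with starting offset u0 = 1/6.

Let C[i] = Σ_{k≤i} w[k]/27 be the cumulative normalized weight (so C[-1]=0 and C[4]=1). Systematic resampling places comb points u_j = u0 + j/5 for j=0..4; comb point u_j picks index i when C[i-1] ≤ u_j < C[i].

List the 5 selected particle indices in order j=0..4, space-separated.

1 2 3 3 4

C = [1/9, 8/27, 14/27, 23/27, 1]
j=0: u_0=1/6 ∈ [1/9, 8/27) → index 1
j=1: u_1=11/30 ∈ [8/27, 14/27) → index 2
j=2: u_2=17/30 ∈ [14/27, 23/27) → index 3
j=3: u_3=23/30 ∈ [14/27, 23/27) → index 3
j=4: u_4=29/30 ∈ [23/27, 1) → index 4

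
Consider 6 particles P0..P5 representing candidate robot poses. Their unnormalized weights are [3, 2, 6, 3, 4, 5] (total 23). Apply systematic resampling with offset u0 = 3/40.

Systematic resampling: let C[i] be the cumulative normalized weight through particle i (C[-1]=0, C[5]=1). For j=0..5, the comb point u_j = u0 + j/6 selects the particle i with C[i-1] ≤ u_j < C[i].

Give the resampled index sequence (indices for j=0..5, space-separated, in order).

C = [3/23, 5/23, 11/23, 14/23, 18/23, 1]
j=0: u_0=3/40 ∈ [0, 3/23) → index 0
j=1: u_1=29/120 ∈ [5/23, 11/23) → index 2
j=2: u_2=49/120 ∈ [5/23, 11/23) → index 2
j=3: u_3=23/40 ∈ [11/23, 14/23) → index 3
j=4: u_4=89/120 ∈ [14/23, 18/23) → index 4
j=5: u_5=109/120 ∈ [18/23, 1) → index 5

0 2 2 3 4 5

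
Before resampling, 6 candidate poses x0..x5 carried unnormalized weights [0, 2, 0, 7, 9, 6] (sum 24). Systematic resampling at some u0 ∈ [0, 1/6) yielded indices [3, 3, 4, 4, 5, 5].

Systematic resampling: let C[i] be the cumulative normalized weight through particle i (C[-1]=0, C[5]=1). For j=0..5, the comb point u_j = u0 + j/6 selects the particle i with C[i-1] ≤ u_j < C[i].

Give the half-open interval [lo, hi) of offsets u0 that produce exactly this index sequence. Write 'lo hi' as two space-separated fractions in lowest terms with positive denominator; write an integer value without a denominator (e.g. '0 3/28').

C = [0, 1/12, 1/12, 3/8, 3/4, 1]
j=0 picked index 3: u0 ∈ [1/12, 3/8)
j=1 picked index 3: u0 ∈ [-1/12, 5/24)
j=2 picked index 4: u0 ∈ [1/24, 5/12)
j=3 picked index 4: u0 ∈ [-1/8, 1/4)
j=4 picked index 5: u0 ∈ [1/12, 1/3)
j=5 picked index 5: u0 ∈ [-1/12, 1/6)
intersection: [1/12, 1/6)

1/12 1/6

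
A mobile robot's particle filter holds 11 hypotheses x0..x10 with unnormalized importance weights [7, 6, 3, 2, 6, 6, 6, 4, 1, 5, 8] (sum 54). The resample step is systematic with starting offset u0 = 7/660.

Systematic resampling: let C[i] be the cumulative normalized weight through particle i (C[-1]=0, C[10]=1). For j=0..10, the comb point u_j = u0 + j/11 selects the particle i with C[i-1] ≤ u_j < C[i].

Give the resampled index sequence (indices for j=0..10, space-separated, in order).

0 0 1 2 4 5 6 6 7 9 10

C = [7/54, 13/54, 8/27, 1/3, 4/9, 5/9, 2/3, 20/27, 41/54, 23/27, 1]
j=0: u_0=7/660 ∈ [0, 7/54) → index 0
j=1: u_1=67/660 ∈ [0, 7/54) → index 0
j=2: u_2=127/660 ∈ [7/54, 13/54) → index 1
j=3: u_3=17/60 ∈ [13/54, 8/27) → index 2
j=4: u_4=247/660 ∈ [1/3, 4/9) → index 4
j=5: u_5=307/660 ∈ [4/9, 5/9) → index 5
j=6: u_6=367/660 ∈ [5/9, 2/3) → index 6
j=7: u_7=427/660 ∈ [5/9, 2/3) → index 6
j=8: u_8=487/660 ∈ [2/3, 20/27) → index 7
j=9: u_9=547/660 ∈ [41/54, 23/27) → index 9
j=10: u_10=607/660 ∈ [23/27, 1) → index 10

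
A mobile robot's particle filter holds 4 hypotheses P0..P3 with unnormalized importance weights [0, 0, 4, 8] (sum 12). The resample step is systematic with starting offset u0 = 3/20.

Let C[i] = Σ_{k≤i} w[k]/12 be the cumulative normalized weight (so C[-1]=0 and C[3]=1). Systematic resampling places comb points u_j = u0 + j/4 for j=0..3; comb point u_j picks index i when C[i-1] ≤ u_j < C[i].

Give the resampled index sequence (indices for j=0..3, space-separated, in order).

C = [0, 0, 1/3, 1]
j=0: u_0=3/20 ∈ [0, 1/3) → index 2
j=1: u_1=2/5 ∈ [1/3, 1) → index 3
j=2: u_2=13/20 ∈ [1/3, 1) → index 3
j=3: u_3=9/10 ∈ [1/3, 1) → index 3

2 3 3 3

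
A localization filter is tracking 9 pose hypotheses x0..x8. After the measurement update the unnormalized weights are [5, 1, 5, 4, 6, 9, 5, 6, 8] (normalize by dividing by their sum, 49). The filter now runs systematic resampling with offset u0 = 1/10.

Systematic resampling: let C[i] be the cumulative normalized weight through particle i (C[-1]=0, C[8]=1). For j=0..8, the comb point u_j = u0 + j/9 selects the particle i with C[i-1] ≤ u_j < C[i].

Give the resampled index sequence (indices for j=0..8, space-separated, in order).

0 2 4 5 5 6 7 8 8

C = [5/49, 6/49, 11/49, 15/49, 3/7, 30/49, 5/7, 41/49, 1]
j=0: u_0=1/10 ∈ [0, 5/49) → index 0
j=1: u_1=19/90 ∈ [6/49, 11/49) → index 2
j=2: u_2=29/90 ∈ [15/49, 3/7) → index 4
j=3: u_3=13/30 ∈ [3/7, 30/49) → index 5
j=4: u_4=49/90 ∈ [3/7, 30/49) → index 5
j=5: u_5=59/90 ∈ [30/49, 5/7) → index 6
j=6: u_6=23/30 ∈ [5/7, 41/49) → index 7
j=7: u_7=79/90 ∈ [41/49, 1) → index 8
j=8: u_8=89/90 ∈ [41/49, 1) → index 8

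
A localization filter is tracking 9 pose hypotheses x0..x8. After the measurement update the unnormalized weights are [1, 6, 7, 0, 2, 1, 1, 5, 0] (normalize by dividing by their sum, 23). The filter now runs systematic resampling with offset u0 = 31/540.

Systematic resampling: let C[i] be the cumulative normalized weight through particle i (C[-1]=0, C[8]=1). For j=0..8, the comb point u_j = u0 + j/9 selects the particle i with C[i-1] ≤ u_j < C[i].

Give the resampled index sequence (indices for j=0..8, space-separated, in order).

1 1 1 2 2 4 5 7 7

C = [1/23, 7/23, 14/23, 14/23, 16/23, 17/23, 18/23, 1, 1]
j=0: u_0=31/540 ∈ [1/23, 7/23) → index 1
j=1: u_1=91/540 ∈ [1/23, 7/23) → index 1
j=2: u_2=151/540 ∈ [1/23, 7/23) → index 1
j=3: u_3=211/540 ∈ [7/23, 14/23) → index 2
j=4: u_4=271/540 ∈ [7/23, 14/23) → index 2
j=5: u_5=331/540 ∈ [14/23, 16/23) → index 4
j=6: u_6=391/540 ∈ [16/23, 17/23) → index 5
j=7: u_7=451/540 ∈ [18/23, 1) → index 7
j=8: u_8=511/540 ∈ [18/23, 1) → index 7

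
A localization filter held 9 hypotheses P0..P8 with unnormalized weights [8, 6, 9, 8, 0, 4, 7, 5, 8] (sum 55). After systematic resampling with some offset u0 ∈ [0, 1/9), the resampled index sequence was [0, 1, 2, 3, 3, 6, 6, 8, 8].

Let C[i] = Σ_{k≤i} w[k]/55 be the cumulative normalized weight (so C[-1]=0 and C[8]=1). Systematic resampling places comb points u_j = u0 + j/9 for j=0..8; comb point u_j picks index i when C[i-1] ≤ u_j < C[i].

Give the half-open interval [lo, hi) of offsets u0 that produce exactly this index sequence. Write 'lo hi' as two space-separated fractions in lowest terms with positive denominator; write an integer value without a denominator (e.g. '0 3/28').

C = [8/55, 14/55, 23/55, 31/55, 31/55, 7/11, 42/55, 47/55, 1]
j=0 picked index 0: u0 ∈ [0, 8/55)
j=1 picked index 1: u0 ∈ [17/495, 71/495)
j=2 picked index 2: u0 ∈ [16/495, 97/495)
j=3 picked index 3: u0 ∈ [14/165, 38/165)
j=4 picked index 3: u0 ∈ [-13/495, 59/495)
j=5 picked index 6: u0 ∈ [8/99, 103/495)
j=6 picked index 6: u0 ∈ [-1/33, 16/165)
j=7 picked index 8: u0 ∈ [38/495, 2/9)
j=8 picked index 8: u0 ∈ [-17/495, 1/9)
intersection: [14/165, 16/165)

14/165 16/165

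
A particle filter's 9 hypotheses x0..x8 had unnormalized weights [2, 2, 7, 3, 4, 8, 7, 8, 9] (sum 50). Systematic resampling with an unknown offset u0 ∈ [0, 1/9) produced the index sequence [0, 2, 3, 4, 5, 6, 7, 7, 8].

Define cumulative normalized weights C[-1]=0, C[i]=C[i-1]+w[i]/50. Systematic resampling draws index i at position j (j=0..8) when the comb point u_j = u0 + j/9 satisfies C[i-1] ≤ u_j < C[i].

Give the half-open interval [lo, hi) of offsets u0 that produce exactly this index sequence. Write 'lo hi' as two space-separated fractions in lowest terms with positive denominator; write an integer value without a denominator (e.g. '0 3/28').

C = [1/25, 2/25, 11/50, 7/25, 9/25, 13/25, 33/50, 41/50, 1]
j=0 picked index 0: u0 ∈ [0, 1/25)
j=1 picked index 2: u0 ∈ [-7/225, 49/450)
j=2 picked index 3: u0 ∈ [-1/450, 13/225)
j=3 picked index 4: u0 ∈ [-4/75, 2/75)
j=4 picked index 5: u0 ∈ [-19/225, 17/225)
j=5 picked index 6: u0 ∈ [-8/225, 47/450)
j=6 picked index 7: u0 ∈ [-1/150, 23/150)
j=7 picked index 7: u0 ∈ [-53/450, 19/450)
j=8 picked index 8: u0 ∈ [-31/450, 1/9)
intersection: [0, 2/75)

0 2/75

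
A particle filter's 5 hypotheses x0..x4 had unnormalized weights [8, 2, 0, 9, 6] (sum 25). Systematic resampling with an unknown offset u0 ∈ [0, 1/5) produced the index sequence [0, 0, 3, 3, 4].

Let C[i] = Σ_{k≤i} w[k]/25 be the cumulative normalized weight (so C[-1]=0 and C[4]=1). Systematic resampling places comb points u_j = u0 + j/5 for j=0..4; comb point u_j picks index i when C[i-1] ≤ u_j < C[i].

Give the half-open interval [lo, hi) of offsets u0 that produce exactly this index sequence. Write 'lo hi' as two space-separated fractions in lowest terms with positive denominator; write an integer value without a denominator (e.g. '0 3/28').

C = [8/25, 2/5, 2/5, 19/25, 1]
j=0 picked index 0: u0 ∈ [0, 8/25)
j=1 picked index 0: u0 ∈ [-1/5, 3/25)
j=2 picked index 3: u0 ∈ [0, 9/25)
j=3 picked index 3: u0 ∈ [-1/5, 4/25)
j=4 picked index 4: u0 ∈ [-1/25, 1/5)
intersection: [0, 3/25)

0 3/25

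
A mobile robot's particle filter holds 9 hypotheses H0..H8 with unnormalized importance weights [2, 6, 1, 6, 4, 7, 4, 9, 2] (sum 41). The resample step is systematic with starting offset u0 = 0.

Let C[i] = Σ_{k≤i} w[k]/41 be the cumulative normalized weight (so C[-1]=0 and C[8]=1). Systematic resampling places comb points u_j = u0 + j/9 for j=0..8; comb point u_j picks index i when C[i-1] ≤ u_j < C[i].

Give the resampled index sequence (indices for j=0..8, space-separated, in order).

0 1 3 3 4 5 6 7 7

C = [2/41, 8/41, 9/41, 15/41, 19/41, 26/41, 30/41, 39/41, 1]
j=0: u_0=0 ∈ [0, 2/41) → index 0
j=1: u_1=1/9 ∈ [2/41, 8/41) → index 1
j=2: u_2=2/9 ∈ [9/41, 15/41) → index 3
j=3: u_3=1/3 ∈ [9/41, 15/41) → index 3
j=4: u_4=4/9 ∈ [15/41, 19/41) → index 4
j=5: u_5=5/9 ∈ [19/41, 26/41) → index 5
j=6: u_6=2/3 ∈ [26/41, 30/41) → index 6
j=7: u_7=7/9 ∈ [30/41, 39/41) → index 7
j=8: u_8=8/9 ∈ [30/41, 39/41) → index 7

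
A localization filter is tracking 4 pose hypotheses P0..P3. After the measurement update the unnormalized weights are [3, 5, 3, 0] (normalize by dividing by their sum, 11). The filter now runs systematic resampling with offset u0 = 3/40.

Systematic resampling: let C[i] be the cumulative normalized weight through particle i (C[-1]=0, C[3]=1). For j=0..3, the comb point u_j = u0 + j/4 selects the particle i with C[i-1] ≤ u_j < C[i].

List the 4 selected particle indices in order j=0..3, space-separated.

0 1 1 2

C = [3/11, 8/11, 1, 1]
j=0: u_0=3/40 ∈ [0, 3/11) → index 0
j=1: u_1=13/40 ∈ [3/11, 8/11) → index 1
j=2: u_2=23/40 ∈ [3/11, 8/11) → index 1
j=3: u_3=33/40 ∈ [8/11, 1) → index 2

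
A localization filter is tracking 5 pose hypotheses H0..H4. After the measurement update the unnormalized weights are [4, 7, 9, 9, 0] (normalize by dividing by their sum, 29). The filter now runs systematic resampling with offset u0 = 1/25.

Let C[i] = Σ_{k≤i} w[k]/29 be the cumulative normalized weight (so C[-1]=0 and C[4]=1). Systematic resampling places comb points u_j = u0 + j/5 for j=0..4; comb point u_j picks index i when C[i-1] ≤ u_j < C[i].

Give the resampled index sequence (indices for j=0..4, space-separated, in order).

C = [4/29, 11/29, 20/29, 1, 1]
j=0: u_0=1/25 ∈ [0, 4/29) → index 0
j=1: u_1=6/25 ∈ [4/29, 11/29) → index 1
j=2: u_2=11/25 ∈ [11/29, 20/29) → index 2
j=3: u_3=16/25 ∈ [11/29, 20/29) → index 2
j=4: u_4=21/25 ∈ [20/29, 1) → index 3

0 1 2 2 3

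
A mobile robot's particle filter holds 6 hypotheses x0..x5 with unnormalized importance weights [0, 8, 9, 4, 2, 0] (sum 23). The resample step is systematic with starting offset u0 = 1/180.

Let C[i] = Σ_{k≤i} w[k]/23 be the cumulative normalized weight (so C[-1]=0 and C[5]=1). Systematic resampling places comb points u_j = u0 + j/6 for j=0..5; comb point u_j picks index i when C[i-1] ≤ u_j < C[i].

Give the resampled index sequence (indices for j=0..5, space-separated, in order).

1 1 1 2 2 3

C = [0, 8/23, 17/23, 21/23, 1, 1]
j=0: u_0=1/180 ∈ [0, 8/23) → index 1
j=1: u_1=31/180 ∈ [0, 8/23) → index 1
j=2: u_2=61/180 ∈ [0, 8/23) → index 1
j=3: u_3=91/180 ∈ [8/23, 17/23) → index 2
j=4: u_4=121/180 ∈ [8/23, 17/23) → index 2
j=5: u_5=151/180 ∈ [17/23, 21/23) → index 3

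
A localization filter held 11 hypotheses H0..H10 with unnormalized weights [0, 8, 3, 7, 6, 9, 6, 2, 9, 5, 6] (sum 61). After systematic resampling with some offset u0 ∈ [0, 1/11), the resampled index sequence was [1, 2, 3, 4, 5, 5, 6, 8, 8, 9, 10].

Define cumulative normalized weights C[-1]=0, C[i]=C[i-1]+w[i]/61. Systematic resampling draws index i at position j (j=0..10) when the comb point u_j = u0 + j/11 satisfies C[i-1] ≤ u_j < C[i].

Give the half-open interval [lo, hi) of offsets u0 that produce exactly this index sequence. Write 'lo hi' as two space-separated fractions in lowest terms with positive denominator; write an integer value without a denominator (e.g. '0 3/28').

27/671 56/671

C = [0, 8/61, 11/61, 18/61, 24/61, 33/61, 39/61, 41/61, 50/61, 55/61, 1]
j=0 picked index 1: u0 ∈ [0, 8/61)
j=1 picked index 2: u0 ∈ [27/671, 60/671)
j=2 picked index 3: u0 ∈ [-1/671, 76/671)
j=3 picked index 4: u0 ∈ [15/671, 81/671)
j=4 picked index 5: u0 ∈ [20/671, 119/671)
j=5 picked index 5: u0 ∈ [-41/671, 58/671)
j=6 picked index 6: u0 ∈ [-3/671, 63/671)
j=7 picked index 8: u0 ∈ [24/671, 123/671)
j=8 picked index 8: u0 ∈ [-37/671, 62/671)
j=9 picked index 9: u0 ∈ [1/671, 56/671)
j=10 picked index 10: u0 ∈ [-5/671, 1/11)
intersection: [27/671, 56/671)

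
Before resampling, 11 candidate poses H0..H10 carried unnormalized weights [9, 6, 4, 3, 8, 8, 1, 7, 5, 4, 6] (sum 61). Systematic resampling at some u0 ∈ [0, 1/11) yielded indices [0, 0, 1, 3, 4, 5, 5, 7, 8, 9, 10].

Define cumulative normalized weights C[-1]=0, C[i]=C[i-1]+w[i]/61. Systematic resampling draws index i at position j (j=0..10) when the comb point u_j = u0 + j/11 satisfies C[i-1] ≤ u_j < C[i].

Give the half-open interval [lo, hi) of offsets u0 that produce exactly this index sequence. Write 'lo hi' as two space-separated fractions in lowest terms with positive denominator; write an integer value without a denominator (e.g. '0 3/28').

C = [9/61, 15/61, 19/61, 22/61, 30/61, 38/61, 39/61, 46/61, 51/61, 55/61, 1]
j=0 picked index 0: u0 ∈ [0, 9/61)
j=1 picked index 0: u0 ∈ [-1/11, 38/671)
j=2 picked index 1: u0 ∈ [-23/671, 43/671)
j=3 picked index 3: u0 ∈ [26/671, 59/671)
j=4 picked index 4: u0 ∈ [-2/671, 86/671)
j=5 picked index 5: u0 ∈ [25/671, 113/671)
j=6 picked index 5: u0 ∈ [-36/671, 52/671)
j=7 picked index 7: u0 ∈ [2/671, 79/671)
j=8 picked index 8: u0 ∈ [18/671, 73/671)
j=9 picked index 9: u0 ∈ [12/671, 56/671)
j=10 picked index 10: u0 ∈ [-5/671, 1/11)
intersection: [26/671, 38/671)

26/671 38/671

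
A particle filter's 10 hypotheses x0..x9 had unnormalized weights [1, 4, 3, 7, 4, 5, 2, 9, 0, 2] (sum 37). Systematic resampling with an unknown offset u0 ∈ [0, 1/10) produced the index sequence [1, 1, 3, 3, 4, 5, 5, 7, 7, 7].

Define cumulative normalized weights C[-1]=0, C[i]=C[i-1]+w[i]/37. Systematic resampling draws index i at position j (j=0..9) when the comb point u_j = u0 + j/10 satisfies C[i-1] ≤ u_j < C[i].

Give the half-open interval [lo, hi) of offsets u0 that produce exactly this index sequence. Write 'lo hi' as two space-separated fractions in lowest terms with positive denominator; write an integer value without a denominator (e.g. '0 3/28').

C = [1/37, 5/37, 8/37, 15/37, 19/37, 24/37, 26/37, 35/37, 35/37, 1]
j=0 picked index 1: u0 ∈ [1/37, 5/37)
j=1 picked index 1: u0 ∈ [-27/370, 13/370)
j=2 picked index 3: u0 ∈ [3/185, 38/185)
j=3 picked index 3: u0 ∈ [-31/370, 39/370)
j=4 picked index 4: u0 ∈ [1/185, 21/185)
j=5 picked index 5: u0 ∈ [1/74, 11/74)
j=6 picked index 5: u0 ∈ [-16/185, 9/185)
j=7 picked index 7: u0 ∈ [1/370, 91/370)
j=8 picked index 7: u0 ∈ [-18/185, 27/185)
j=9 picked index 7: u0 ∈ [-73/370, 17/370)
intersection: [1/37, 13/370)

1/37 13/370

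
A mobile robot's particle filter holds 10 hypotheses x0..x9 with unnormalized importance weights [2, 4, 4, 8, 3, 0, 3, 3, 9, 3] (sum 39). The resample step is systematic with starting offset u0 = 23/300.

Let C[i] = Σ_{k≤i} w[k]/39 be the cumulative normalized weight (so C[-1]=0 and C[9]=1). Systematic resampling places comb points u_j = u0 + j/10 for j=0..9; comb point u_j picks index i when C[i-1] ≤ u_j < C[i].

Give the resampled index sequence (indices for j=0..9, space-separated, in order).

1 2 3 3 4 6 7 8 8 9

C = [2/39, 2/13, 10/39, 6/13, 7/13, 7/13, 8/13, 9/13, 12/13, 1]
j=0: u_0=23/300 ∈ [2/39, 2/13) → index 1
j=1: u_1=53/300 ∈ [2/13, 10/39) → index 2
j=2: u_2=83/300 ∈ [10/39, 6/13) → index 3
j=3: u_3=113/300 ∈ [10/39, 6/13) → index 3
j=4: u_4=143/300 ∈ [6/13, 7/13) → index 4
j=5: u_5=173/300 ∈ [7/13, 8/13) → index 6
j=6: u_6=203/300 ∈ [8/13, 9/13) → index 7
j=7: u_7=233/300 ∈ [9/13, 12/13) → index 8
j=8: u_8=263/300 ∈ [9/13, 12/13) → index 8
j=9: u_9=293/300 ∈ [12/13, 1) → index 9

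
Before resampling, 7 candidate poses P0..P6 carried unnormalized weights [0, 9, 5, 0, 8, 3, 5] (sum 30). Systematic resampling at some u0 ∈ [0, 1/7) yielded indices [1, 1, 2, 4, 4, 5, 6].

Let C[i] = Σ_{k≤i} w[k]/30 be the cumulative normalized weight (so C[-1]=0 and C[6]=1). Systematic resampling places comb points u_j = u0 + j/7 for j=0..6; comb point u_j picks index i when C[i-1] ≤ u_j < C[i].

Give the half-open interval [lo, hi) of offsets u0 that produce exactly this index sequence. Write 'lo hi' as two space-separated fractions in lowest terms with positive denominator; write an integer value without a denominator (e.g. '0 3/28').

C = [0, 3/10, 7/15, 7/15, 11/15, 5/6, 1]
j=0 picked index 1: u0 ∈ [0, 3/10)
j=1 picked index 1: u0 ∈ [-1/7, 11/70)
j=2 picked index 2: u0 ∈ [1/70, 19/105)
j=3 picked index 4: u0 ∈ [4/105, 32/105)
j=4 picked index 4: u0 ∈ [-11/105, 17/105)
j=5 picked index 5: u0 ∈ [2/105, 5/42)
j=6 picked index 6: u0 ∈ [-1/42, 1/7)
intersection: [4/105, 5/42)

4/105 5/42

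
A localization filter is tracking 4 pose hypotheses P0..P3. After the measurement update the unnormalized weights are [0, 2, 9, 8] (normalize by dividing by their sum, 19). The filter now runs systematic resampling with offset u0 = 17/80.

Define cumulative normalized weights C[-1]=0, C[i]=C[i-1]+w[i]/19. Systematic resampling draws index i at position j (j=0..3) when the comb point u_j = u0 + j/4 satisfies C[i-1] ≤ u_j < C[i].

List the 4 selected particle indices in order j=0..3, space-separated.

C = [0, 2/19, 11/19, 1]
j=0: u_0=17/80 ∈ [2/19, 11/19) → index 2
j=1: u_1=37/80 ∈ [2/19, 11/19) → index 2
j=2: u_2=57/80 ∈ [11/19, 1) → index 3
j=3: u_3=77/80 ∈ [11/19, 1) → index 3

2 2 3 3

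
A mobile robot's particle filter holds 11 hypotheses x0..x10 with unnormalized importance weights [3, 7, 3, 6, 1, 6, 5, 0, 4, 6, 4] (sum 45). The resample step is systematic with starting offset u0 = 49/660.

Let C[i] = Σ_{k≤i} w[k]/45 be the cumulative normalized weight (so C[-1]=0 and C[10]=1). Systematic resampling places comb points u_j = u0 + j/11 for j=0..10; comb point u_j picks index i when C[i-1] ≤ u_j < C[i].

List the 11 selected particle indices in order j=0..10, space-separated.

C = [1/15, 2/9, 13/45, 19/45, 4/9, 26/45, 31/45, 31/45, 7/9, 41/45, 1]
j=0: u_0=49/660 ∈ [1/15, 2/9) → index 1
j=1: u_1=109/660 ∈ [1/15, 2/9) → index 1
j=2: u_2=169/660 ∈ [2/9, 13/45) → index 2
j=3: u_3=229/660 ∈ [13/45, 19/45) → index 3
j=4: u_4=289/660 ∈ [19/45, 4/9) → index 4
j=5: u_5=349/660 ∈ [4/9, 26/45) → index 5
j=6: u_6=409/660 ∈ [26/45, 31/45) → index 6
j=7: u_7=469/660 ∈ [31/45, 7/9) → index 8
j=8: u_8=529/660 ∈ [7/9, 41/45) → index 9
j=9: u_9=589/660 ∈ [7/9, 41/45) → index 9
j=10: u_10=59/60 ∈ [41/45, 1) → index 10

1 1 2 3 4 5 6 8 9 9 10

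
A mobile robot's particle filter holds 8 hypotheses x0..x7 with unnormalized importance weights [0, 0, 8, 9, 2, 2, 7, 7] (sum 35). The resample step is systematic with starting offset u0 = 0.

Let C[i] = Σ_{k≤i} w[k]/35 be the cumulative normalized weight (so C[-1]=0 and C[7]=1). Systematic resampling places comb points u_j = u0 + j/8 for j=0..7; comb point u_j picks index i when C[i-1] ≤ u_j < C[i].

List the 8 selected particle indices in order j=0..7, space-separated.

C = [0, 0, 8/35, 17/35, 19/35, 3/5, 4/5, 1]
j=0: u_0=0 ∈ [0, 8/35) → index 2
j=1: u_1=1/8 ∈ [0, 8/35) → index 2
j=2: u_2=1/4 ∈ [8/35, 17/35) → index 3
j=3: u_3=3/8 ∈ [8/35, 17/35) → index 3
j=4: u_4=1/2 ∈ [17/35, 19/35) → index 4
j=5: u_5=5/8 ∈ [3/5, 4/5) → index 6
j=6: u_6=3/4 ∈ [3/5, 4/5) → index 6
j=7: u_7=7/8 ∈ [4/5, 1) → index 7

2 2 3 3 4 6 6 7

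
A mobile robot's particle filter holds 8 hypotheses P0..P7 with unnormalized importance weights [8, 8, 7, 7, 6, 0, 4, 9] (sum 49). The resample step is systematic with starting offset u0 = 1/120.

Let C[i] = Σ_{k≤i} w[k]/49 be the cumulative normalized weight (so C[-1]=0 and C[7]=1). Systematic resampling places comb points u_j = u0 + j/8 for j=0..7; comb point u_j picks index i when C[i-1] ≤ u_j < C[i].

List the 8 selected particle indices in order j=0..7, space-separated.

C = [8/49, 16/49, 23/49, 30/49, 36/49, 36/49, 40/49, 1]
j=0: u_0=1/120 ∈ [0, 8/49) → index 0
j=1: u_1=2/15 ∈ [0, 8/49) → index 0
j=2: u_2=31/120 ∈ [8/49, 16/49) → index 1
j=3: u_3=23/60 ∈ [16/49, 23/49) → index 2
j=4: u_4=61/120 ∈ [23/49, 30/49) → index 3
j=5: u_5=19/30 ∈ [30/49, 36/49) → index 4
j=6: u_6=91/120 ∈ [36/49, 40/49) → index 6
j=7: u_7=53/60 ∈ [40/49, 1) → index 7

0 0 1 2 3 4 6 7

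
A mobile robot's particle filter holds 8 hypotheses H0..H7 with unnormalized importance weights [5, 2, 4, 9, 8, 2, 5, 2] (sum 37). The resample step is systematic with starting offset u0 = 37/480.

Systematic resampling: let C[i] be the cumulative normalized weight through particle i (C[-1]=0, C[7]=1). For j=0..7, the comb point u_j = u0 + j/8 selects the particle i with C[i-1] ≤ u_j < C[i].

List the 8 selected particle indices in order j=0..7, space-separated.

0 2 3 3 4 4 6 7

C = [5/37, 7/37, 11/37, 20/37, 28/37, 30/37, 35/37, 1]
j=0: u_0=37/480 ∈ [0, 5/37) → index 0
j=1: u_1=97/480 ∈ [7/37, 11/37) → index 2
j=2: u_2=157/480 ∈ [11/37, 20/37) → index 3
j=3: u_3=217/480 ∈ [11/37, 20/37) → index 3
j=4: u_4=277/480 ∈ [20/37, 28/37) → index 4
j=5: u_5=337/480 ∈ [20/37, 28/37) → index 4
j=6: u_6=397/480 ∈ [30/37, 35/37) → index 6
j=7: u_7=457/480 ∈ [35/37, 1) → index 7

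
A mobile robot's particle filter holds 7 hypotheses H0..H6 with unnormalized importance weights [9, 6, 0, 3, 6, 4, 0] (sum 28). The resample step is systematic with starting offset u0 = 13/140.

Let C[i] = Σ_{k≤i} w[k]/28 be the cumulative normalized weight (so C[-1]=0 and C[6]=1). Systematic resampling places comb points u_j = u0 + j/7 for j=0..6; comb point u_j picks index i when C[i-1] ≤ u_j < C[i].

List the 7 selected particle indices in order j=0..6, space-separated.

0 0 1 1 4 4 5

C = [9/28, 15/28, 15/28, 9/14, 6/7, 1, 1]
j=0: u_0=13/140 ∈ [0, 9/28) → index 0
j=1: u_1=33/140 ∈ [0, 9/28) → index 0
j=2: u_2=53/140 ∈ [9/28, 15/28) → index 1
j=3: u_3=73/140 ∈ [9/28, 15/28) → index 1
j=4: u_4=93/140 ∈ [9/14, 6/7) → index 4
j=5: u_5=113/140 ∈ [9/14, 6/7) → index 4
j=6: u_6=19/20 ∈ [6/7, 1) → index 5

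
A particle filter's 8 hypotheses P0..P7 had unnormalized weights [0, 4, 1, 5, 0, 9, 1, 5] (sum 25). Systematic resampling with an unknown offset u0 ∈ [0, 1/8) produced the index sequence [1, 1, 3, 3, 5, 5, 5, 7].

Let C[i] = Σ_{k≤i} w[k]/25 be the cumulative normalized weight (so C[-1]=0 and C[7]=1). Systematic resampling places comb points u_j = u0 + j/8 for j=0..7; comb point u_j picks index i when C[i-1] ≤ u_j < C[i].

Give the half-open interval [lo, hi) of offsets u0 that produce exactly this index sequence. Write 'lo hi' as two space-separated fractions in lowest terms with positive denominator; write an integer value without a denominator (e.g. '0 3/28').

0 1/100

C = [0, 4/25, 1/5, 2/5, 2/5, 19/25, 4/5, 1]
j=0 picked index 1: u0 ∈ [0, 4/25)
j=1 picked index 1: u0 ∈ [-1/8, 7/200)
j=2 picked index 3: u0 ∈ [-1/20, 3/20)
j=3 picked index 3: u0 ∈ [-7/40, 1/40)
j=4 picked index 5: u0 ∈ [-1/10, 13/50)
j=5 picked index 5: u0 ∈ [-9/40, 27/200)
j=6 picked index 5: u0 ∈ [-7/20, 1/100)
j=7 picked index 7: u0 ∈ [-3/40, 1/8)
intersection: [0, 1/100)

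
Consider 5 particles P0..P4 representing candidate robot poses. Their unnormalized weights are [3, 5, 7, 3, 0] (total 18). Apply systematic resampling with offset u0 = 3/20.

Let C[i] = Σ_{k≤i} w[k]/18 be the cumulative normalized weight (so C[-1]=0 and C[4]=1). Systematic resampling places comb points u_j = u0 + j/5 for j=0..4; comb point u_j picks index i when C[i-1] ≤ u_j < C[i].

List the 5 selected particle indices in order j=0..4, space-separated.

0 1 2 2 3

C = [1/6, 4/9, 5/6, 1, 1]
j=0: u_0=3/20 ∈ [0, 1/6) → index 0
j=1: u_1=7/20 ∈ [1/6, 4/9) → index 1
j=2: u_2=11/20 ∈ [4/9, 5/6) → index 2
j=3: u_3=3/4 ∈ [4/9, 5/6) → index 2
j=4: u_4=19/20 ∈ [5/6, 1) → index 3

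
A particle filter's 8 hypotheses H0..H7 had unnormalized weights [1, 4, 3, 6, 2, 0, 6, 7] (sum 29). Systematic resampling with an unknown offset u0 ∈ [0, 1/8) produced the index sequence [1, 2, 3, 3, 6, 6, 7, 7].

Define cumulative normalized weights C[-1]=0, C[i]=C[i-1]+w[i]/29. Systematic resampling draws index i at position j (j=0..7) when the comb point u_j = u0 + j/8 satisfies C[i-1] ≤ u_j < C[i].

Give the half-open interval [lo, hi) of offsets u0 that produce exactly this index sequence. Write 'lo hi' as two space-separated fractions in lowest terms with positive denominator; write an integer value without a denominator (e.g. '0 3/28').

3/58 25/232

C = [1/29, 5/29, 8/29, 14/29, 16/29, 16/29, 22/29, 1]
j=0 picked index 1: u0 ∈ [1/29, 5/29)
j=1 picked index 2: u0 ∈ [11/232, 35/232)
j=2 picked index 3: u0 ∈ [3/116, 27/116)
j=3 picked index 3: u0 ∈ [-23/232, 25/232)
j=4 picked index 6: u0 ∈ [3/58, 15/58)
j=5 picked index 6: u0 ∈ [-17/232, 31/232)
j=6 picked index 7: u0 ∈ [1/116, 1/4)
j=7 picked index 7: u0 ∈ [-27/232, 1/8)
intersection: [3/58, 25/232)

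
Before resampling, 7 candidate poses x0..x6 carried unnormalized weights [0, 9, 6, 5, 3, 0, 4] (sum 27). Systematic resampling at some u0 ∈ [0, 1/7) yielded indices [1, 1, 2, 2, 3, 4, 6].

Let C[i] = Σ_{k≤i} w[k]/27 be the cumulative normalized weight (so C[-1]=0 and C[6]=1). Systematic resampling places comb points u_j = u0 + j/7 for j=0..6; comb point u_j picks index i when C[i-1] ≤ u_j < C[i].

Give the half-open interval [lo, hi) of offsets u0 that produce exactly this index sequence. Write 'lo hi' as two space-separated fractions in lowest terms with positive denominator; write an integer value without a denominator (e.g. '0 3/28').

1/21 8/63

C = [0, 1/3, 5/9, 20/27, 23/27, 23/27, 1]
j=0 picked index 1: u0 ∈ [0, 1/3)
j=1 picked index 1: u0 ∈ [-1/7, 4/21)
j=2 picked index 2: u0 ∈ [1/21, 17/63)
j=3 picked index 2: u0 ∈ [-2/21, 8/63)
j=4 picked index 3: u0 ∈ [-1/63, 32/189)
j=5 picked index 4: u0 ∈ [5/189, 26/189)
j=6 picked index 6: u0 ∈ [-1/189, 1/7)
intersection: [1/21, 8/63)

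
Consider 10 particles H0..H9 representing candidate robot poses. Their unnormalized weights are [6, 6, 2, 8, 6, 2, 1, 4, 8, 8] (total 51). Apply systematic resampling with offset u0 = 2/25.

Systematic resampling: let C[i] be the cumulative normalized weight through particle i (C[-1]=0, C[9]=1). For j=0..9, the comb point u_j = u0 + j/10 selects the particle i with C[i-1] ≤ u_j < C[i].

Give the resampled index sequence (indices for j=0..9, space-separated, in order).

0 1 3 3 4 5 7 8 9 9

C = [2/17, 4/17, 14/51, 22/51, 28/51, 10/17, 31/51, 35/51, 43/51, 1]
j=0: u_0=2/25 ∈ [0, 2/17) → index 0
j=1: u_1=9/50 ∈ [2/17, 4/17) → index 1
j=2: u_2=7/25 ∈ [14/51, 22/51) → index 3
j=3: u_3=19/50 ∈ [14/51, 22/51) → index 3
j=4: u_4=12/25 ∈ [22/51, 28/51) → index 4
j=5: u_5=29/50 ∈ [28/51, 10/17) → index 5
j=6: u_6=17/25 ∈ [31/51, 35/51) → index 7
j=7: u_7=39/50 ∈ [35/51, 43/51) → index 8
j=8: u_8=22/25 ∈ [43/51, 1) → index 9
j=9: u_9=49/50 ∈ [43/51, 1) → index 9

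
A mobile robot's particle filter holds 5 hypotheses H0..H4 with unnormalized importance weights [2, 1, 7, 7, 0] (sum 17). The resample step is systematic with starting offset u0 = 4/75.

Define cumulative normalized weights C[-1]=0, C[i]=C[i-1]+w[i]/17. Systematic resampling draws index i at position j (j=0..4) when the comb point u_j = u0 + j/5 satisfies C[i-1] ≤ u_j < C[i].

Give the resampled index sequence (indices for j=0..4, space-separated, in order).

C = [2/17, 3/17, 10/17, 1, 1]
j=0: u_0=4/75 ∈ [0, 2/17) → index 0
j=1: u_1=19/75 ∈ [3/17, 10/17) → index 2
j=2: u_2=34/75 ∈ [3/17, 10/17) → index 2
j=3: u_3=49/75 ∈ [10/17, 1) → index 3
j=4: u_4=64/75 ∈ [10/17, 1) → index 3

0 2 2 3 3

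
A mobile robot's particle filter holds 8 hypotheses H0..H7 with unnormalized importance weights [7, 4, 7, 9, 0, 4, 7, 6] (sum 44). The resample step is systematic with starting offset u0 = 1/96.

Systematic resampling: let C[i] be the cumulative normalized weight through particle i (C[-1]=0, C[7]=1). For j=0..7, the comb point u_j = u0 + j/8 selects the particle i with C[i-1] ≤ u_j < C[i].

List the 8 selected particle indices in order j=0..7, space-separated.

0 0 2 2 3 5 6 7

C = [7/44, 1/4, 9/22, 27/44, 27/44, 31/44, 19/22, 1]
j=0: u_0=1/96 ∈ [0, 7/44) → index 0
j=1: u_1=13/96 ∈ [0, 7/44) → index 0
j=2: u_2=25/96 ∈ [1/4, 9/22) → index 2
j=3: u_3=37/96 ∈ [1/4, 9/22) → index 2
j=4: u_4=49/96 ∈ [9/22, 27/44) → index 3
j=5: u_5=61/96 ∈ [27/44, 31/44) → index 5
j=6: u_6=73/96 ∈ [31/44, 19/22) → index 6
j=7: u_7=85/96 ∈ [19/22, 1) → index 7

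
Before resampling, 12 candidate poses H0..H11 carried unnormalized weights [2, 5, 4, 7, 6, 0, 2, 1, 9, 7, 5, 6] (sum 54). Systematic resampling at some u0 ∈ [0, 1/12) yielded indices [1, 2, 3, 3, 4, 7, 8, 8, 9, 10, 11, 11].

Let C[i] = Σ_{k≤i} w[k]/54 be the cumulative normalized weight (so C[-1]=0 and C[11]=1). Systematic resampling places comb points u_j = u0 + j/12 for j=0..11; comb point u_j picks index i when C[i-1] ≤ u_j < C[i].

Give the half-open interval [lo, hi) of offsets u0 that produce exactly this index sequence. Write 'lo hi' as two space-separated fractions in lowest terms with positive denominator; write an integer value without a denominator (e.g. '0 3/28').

7/108 1/12

C = [1/27, 7/54, 11/54, 1/3, 4/9, 4/9, 13/27, 1/2, 2/3, 43/54, 8/9, 1]
j=0 picked index 1: u0 ∈ [1/27, 7/54)
j=1 picked index 2: u0 ∈ [5/108, 13/108)
j=2 picked index 3: u0 ∈ [1/27, 1/6)
j=3 picked index 3: u0 ∈ [-5/108, 1/12)
j=4 picked index 4: u0 ∈ [0, 1/9)
j=5 picked index 7: u0 ∈ [7/108, 1/12)
j=6 picked index 8: u0 ∈ [0, 1/6)
j=7 picked index 8: u0 ∈ [-1/12, 1/12)
j=8 picked index 9: u0 ∈ [0, 7/54)
j=9 picked index 10: u0 ∈ [5/108, 5/36)
j=10 picked index 11: u0 ∈ [1/18, 1/6)
j=11 picked index 11: u0 ∈ [-1/36, 1/12)
intersection: [7/108, 1/12)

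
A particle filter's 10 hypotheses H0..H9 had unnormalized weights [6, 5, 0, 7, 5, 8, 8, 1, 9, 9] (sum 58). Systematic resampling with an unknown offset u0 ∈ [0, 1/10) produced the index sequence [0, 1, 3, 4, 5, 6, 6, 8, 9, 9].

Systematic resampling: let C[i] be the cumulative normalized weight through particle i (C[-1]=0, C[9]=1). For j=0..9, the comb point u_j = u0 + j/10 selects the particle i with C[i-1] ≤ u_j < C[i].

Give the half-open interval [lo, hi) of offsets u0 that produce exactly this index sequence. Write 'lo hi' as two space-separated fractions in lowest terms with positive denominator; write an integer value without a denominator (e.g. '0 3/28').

13/290 21/290

C = [3/29, 11/58, 11/58, 9/29, 23/58, 31/58, 39/58, 20/29, 49/58, 1]
j=0 picked index 0: u0 ∈ [0, 3/29)
j=1 picked index 1: u0 ∈ [1/290, 13/145)
j=2 picked index 3: u0 ∈ [-3/290, 16/145)
j=3 picked index 4: u0 ∈ [3/290, 14/145)
j=4 picked index 5: u0 ∈ [-1/290, 39/290)
j=5 picked index 6: u0 ∈ [1/29, 5/29)
j=6 picked index 6: u0 ∈ [-19/290, 21/290)
j=7 picked index 8: u0 ∈ [-3/290, 21/145)
j=8 picked index 9: u0 ∈ [13/290, 1/5)
j=9 picked index 9: u0 ∈ [-8/145, 1/10)
intersection: [13/290, 21/290)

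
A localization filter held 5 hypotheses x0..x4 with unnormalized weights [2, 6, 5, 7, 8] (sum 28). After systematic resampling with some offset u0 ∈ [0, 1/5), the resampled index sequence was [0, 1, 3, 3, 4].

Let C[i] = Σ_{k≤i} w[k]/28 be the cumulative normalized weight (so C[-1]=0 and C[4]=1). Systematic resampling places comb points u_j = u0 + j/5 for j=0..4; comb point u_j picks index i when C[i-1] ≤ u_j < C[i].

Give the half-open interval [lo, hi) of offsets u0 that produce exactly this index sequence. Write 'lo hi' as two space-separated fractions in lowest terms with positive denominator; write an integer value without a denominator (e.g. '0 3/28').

9/140 1/14

C = [1/14, 2/7, 13/28, 5/7, 1]
j=0 picked index 0: u0 ∈ [0, 1/14)
j=1 picked index 1: u0 ∈ [-9/70, 3/35)
j=2 picked index 3: u0 ∈ [9/140, 11/35)
j=3 picked index 3: u0 ∈ [-19/140, 4/35)
j=4 picked index 4: u0 ∈ [-3/35, 1/5)
intersection: [9/140, 1/14)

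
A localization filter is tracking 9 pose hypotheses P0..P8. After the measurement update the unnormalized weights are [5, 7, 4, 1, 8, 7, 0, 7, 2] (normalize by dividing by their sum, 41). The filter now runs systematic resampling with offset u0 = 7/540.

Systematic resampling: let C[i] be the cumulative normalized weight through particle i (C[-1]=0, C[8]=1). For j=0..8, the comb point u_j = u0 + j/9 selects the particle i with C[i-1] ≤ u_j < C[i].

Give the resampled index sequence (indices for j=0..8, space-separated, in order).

C = [5/41, 12/41, 16/41, 17/41, 25/41, 32/41, 32/41, 39/41, 1]
j=0: u_0=7/540 ∈ [0, 5/41) → index 0
j=1: u_1=67/540 ∈ [5/41, 12/41) → index 1
j=2: u_2=127/540 ∈ [5/41, 12/41) → index 1
j=3: u_3=187/540 ∈ [12/41, 16/41) → index 2
j=4: u_4=247/540 ∈ [17/41, 25/41) → index 4
j=5: u_5=307/540 ∈ [17/41, 25/41) → index 4
j=6: u_6=367/540 ∈ [25/41, 32/41) → index 5
j=7: u_7=427/540 ∈ [32/41, 39/41) → index 7
j=8: u_8=487/540 ∈ [32/41, 39/41) → index 7

0 1 1 2 4 4 5 7 7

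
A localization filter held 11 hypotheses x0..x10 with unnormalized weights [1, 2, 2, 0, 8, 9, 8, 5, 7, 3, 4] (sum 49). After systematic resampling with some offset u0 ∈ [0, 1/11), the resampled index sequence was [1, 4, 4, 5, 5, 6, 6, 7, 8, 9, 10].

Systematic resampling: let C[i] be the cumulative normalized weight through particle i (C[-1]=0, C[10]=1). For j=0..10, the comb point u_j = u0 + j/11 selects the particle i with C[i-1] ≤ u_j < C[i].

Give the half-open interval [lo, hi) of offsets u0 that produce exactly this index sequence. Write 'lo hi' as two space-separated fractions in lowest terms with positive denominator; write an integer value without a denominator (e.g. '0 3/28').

3/77 3/49

C = [1/49, 3/49, 5/49, 5/49, 13/49, 22/49, 30/49, 5/7, 6/7, 45/49, 1]
j=0 picked index 1: u0 ∈ [1/49, 3/49)
j=1 picked index 4: u0 ∈ [6/539, 94/539)
j=2 picked index 4: u0 ∈ [-43/539, 45/539)
j=3 picked index 5: u0 ∈ [-4/539, 95/539)
j=4 picked index 5: u0 ∈ [-53/539, 46/539)
j=5 picked index 6: u0 ∈ [-3/539, 85/539)
j=6 picked index 6: u0 ∈ [-52/539, 36/539)
j=7 picked index 7: u0 ∈ [-13/539, 6/77)
j=8 picked index 8: u0 ∈ [-1/77, 10/77)
j=9 picked index 9: u0 ∈ [3/77, 54/539)
j=10 picked index 10: u0 ∈ [5/539, 1/11)
intersection: [3/77, 3/49)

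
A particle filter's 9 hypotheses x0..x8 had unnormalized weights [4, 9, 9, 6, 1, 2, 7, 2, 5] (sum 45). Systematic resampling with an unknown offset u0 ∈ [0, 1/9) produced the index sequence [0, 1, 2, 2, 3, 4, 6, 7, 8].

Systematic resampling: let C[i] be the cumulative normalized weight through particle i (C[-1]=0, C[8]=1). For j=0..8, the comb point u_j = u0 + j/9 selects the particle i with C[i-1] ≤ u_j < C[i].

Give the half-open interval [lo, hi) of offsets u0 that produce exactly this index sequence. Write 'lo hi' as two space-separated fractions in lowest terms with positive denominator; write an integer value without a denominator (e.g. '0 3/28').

C = [4/45, 13/45, 22/45, 28/45, 29/45, 31/45, 38/45, 8/9, 1]
j=0 picked index 0: u0 ∈ [0, 4/45)
j=1 picked index 1: u0 ∈ [-1/45, 8/45)
j=2 picked index 2: u0 ∈ [1/15, 4/15)
j=3 picked index 2: u0 ∈ [-2/45, 7/45)
j=4 picked index 3: u0 ∈ [2/45, 8/45)
j=5 picked index 4: u0 ∈ [1/15, 4/45)
j=6 picked index 6: u0 ∈ [1/45, 8/45)
j=7 picked index 7: u0 ∈ [1/15, 1/9)
j=8 picked index 8: u0 ∈ [0, 1/9)
intersection: [1/15, 4/45)

1/15 4/45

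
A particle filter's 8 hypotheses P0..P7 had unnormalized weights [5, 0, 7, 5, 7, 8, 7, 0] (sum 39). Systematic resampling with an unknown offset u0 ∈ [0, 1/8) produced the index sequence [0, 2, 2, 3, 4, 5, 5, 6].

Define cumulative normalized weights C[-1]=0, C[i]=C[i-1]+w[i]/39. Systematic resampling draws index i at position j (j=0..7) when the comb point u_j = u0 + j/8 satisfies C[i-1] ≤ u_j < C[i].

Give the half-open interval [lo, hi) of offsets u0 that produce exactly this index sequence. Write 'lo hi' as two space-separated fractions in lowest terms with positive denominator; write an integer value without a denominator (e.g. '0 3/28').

C = [5/39, 5/39, 4/13, 17/39, 8/13, 32/39, 1, 1]
j=0 picked index 0: u0 ∈ [0, 5/39)
j=1 picked index 2: u0 ∈ [1/312, 19/104)
j=2 picked index 2: u0 ∈ [-19/156, 3/52)
j=3 picked index 3: u0 ∈ [-7/104, 19/312)
j=4 picked index 4: u0 ∈ [-5/78, 3/26)
j=5 picked index 5: u0 ∈ [-1/104, 61/312)
j=6 picked index 5: u0 ∈ [-7/52, 11/156)
j=7 picked index 6: u0 ∈ [-17/312, 1/8)
intersection: [1/312, 3/52)

1/312 3/52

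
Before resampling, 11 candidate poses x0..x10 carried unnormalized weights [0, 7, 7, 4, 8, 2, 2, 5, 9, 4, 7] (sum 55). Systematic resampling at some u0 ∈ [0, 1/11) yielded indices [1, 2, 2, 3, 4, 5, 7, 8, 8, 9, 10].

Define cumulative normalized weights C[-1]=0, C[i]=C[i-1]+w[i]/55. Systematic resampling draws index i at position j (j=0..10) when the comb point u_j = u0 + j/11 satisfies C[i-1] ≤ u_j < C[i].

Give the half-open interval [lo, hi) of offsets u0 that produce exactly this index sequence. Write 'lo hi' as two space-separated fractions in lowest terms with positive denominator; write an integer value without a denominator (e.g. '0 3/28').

C = [0, 7/55, 14/55, 18/55, 26/55, 28/55, 6/11, 7/11, 4/5, 48/55, 1]
j=0 picked index 1: u0 ∈ [0, 7/55)
j=1 picked index 2: u0 ∈ [2/55, 9/55)
j=2 picked index 2: u0 ∈ [-3/55, 4/55)
j=3 picked index 3: u0 ∈ [-1/55, 3/55)
j=4 picked index 4: u0 ∈ [-2/55, 6/55)
j=5 picked index 5: u0 ∈ [1/55, 3/55)
j=6 picked index 7: u0 ∈ [0, 1/11)
j=7 picked index 8: u0 ∈ [0, 9/55)
j=8 picked index 8: u0 ∈ [-1/11, 4/55)
j=9 picked index 9: u0 ∈ [-1/55, 3/55)
j=10 picked index 10: u0 ∈ [-2/55, 1/11)
intersection: [2/55, 3/55)

2/55 3/55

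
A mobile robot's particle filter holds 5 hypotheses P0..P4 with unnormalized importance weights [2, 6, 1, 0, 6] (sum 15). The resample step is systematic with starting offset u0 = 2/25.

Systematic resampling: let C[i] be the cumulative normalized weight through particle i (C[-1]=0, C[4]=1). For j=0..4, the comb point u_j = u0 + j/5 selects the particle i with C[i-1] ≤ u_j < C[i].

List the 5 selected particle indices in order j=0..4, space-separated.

0 1 1 4 4

C = [2/15, 8/15, 3/5, 3/5, 1]
j=0: u_0=2/25 ∈ [0, 2/15) → index 0
j=1: u_1=7/25 ∈ [2/15, 8/15) → index 1
j=2: u_2=12/25 ∈ [2/15, 8/15) → index 1
j=3: u_3=17/25 ∈ [3/5, 1) → index 4
j=4: u_4=22/25 ∈ [3/5, 1) → index 4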